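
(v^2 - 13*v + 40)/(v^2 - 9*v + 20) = (v - 8)/(v - 4)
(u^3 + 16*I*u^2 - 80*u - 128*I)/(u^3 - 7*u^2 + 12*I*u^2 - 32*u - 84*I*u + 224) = (u + 4*I)/(u - 7)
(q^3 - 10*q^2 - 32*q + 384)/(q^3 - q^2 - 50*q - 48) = (q - 8)/(q + 1)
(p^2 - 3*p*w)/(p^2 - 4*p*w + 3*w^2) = p/(p - w)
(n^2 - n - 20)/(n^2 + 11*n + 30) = (n^2 - n - 20)/(n^2 + 11*n + 30)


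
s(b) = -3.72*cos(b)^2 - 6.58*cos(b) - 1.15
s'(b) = 7.44*sin(b)*cos(b) + 6.58*sin(b)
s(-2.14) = 1.32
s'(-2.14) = -2.16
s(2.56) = 1.75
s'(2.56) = 0.20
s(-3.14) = 1.71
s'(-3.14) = 0.00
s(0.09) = -11.39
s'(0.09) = 1.26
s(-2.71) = 1.76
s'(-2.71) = 0.07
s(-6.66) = -10.48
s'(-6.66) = -4.97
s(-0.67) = -8.59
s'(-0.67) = -7.71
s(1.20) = -4.02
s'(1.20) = 8.65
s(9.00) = 1.76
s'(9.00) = -0.08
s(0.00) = -11.45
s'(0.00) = 0.00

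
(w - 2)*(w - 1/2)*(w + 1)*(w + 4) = w^4 + 5*w^3/2 - 15*w^2/2 - 5*w + 4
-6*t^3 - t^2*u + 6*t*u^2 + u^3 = (-t + u)*(t + u)*(6*t + u)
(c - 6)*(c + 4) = c^2 - 2*c - 24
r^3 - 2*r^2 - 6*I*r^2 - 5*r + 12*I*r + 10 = (r - 2)*(r - 5*I)*(r - I)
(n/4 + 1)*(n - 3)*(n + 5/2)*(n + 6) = n^4/4 + 19*n^3/8 + 23*n^2/8 - 87*n/4 - 45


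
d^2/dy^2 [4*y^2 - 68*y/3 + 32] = 8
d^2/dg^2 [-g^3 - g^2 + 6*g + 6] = -6*g - 2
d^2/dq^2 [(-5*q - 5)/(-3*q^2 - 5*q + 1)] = 10*((q + 1)*(6*q + 5)^2 - (9*q + 8)*(3*q^2 + 5*q - 1))/(3*q^2 + 5*q - 1)^3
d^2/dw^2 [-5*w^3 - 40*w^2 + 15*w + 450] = -30*w - 80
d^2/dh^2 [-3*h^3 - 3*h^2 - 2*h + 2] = -18*h - 6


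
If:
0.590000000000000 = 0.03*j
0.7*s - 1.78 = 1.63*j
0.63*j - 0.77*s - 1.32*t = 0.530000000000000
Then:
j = 19.67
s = 48.34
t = -19.21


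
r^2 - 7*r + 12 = (r - 4)*(r - 3)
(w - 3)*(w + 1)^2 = w^3 - w^2 - 5*w - 3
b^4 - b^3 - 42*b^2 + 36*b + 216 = (b - 6)*(b - 3)*(b + 2)*(b + 6)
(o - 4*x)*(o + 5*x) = o^2 + o*x - 20*x^2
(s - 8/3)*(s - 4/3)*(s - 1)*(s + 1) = s^4 - 4*s^3 + 23*s^2/9 + 4*s - 32/9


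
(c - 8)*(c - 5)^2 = c^3 - 18*c^2 + 105*c - 200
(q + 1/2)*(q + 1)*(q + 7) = q^3 + 17*q^2/2 + 11*q + 7/2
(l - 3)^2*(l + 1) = l^3 - 5*l^2 + 3*l + 9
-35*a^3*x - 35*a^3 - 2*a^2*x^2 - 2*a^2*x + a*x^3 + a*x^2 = (-7*a + x)*(5*a + x)*(a*x + a)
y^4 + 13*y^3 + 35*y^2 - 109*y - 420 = (y - 3)*(y + 4)*(y + 5)*(y + 7)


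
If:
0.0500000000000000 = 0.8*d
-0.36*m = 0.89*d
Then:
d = 0.06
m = -0.15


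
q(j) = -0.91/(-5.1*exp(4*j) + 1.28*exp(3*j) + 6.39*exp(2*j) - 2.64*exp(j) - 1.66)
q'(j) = -0.91*(20.4*exp(4*j) - 3.84*exp(3*j) - 12.78*exp(2*j) + 2.64*exp(j))/(-5.1*exp(4*j) + 1.28*exp(3*j) + 6.39*exp(2*j) - 2.64*exp(j) - 1.66)^2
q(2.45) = 0.00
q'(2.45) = -0.00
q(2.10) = 0.00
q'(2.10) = -0.00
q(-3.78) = 0.53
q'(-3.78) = -0.02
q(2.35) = 0.00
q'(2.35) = -0.00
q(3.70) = 0.00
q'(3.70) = -0.00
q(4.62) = 0.00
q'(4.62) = -0.00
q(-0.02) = 0.56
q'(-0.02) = -1.94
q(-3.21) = 0.52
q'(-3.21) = -0.03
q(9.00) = 0.00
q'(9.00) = 0.00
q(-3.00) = 0.51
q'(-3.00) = -0.03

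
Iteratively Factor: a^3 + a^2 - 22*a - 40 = (a + 2)*(a^2 - a - 20) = (a + 2)*(a + 4)*(a - 5)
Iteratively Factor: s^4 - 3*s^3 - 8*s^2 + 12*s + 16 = (s + 1)*(s^3 - 4*s^2 - 4*s + 16) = (s - 4)*(s + 1)*(s^2 - 4) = (s - 4)*(s + 1)*(s + 2)*(s - 2)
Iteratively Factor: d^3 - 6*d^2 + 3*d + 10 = (d + 1)*(d^2 - 7*d + 10) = (d - 2)*(d + 1)*(d - 5)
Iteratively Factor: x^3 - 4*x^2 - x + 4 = (x - 1)*(x^2 - 3*x - 4) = (x - 1)*(x + 1)*(x - 4)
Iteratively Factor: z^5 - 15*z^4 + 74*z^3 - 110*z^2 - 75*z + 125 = (z - 5)*(z^4 - 10*z^3 + 24*z^2 + 10*z - 25) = (z - 5)*(z - 1)*(z^3 - 9*z^2 + 15*z + 25) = (z - 5)*(z - 1)*(z + 1)*(z^2 - 10*z + 25) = (z - 5)^2*(z - 1)*(z + 1)*(z - 5)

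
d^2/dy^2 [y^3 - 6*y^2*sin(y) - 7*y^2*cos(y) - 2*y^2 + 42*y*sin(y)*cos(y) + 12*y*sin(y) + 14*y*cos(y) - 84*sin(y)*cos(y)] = 6*y^2*sin(y) + 7*y^2*cos(y) + 16*y*sin(y) - 84*y*sin(2*y) - 38*y*cos(y) + 6*y - 40*sin(y) + 168*sin(2*y) + 10*cos(y) + 84*cos(2*y) - 4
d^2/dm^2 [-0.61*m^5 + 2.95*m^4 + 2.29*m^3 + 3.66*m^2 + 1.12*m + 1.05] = -12.2*m^3 + 35.4*m^2 + 13.74*m + 7.32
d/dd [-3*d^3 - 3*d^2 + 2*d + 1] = -9*d^2 - 6*d + 2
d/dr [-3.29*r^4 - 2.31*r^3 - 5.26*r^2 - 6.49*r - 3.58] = -13.16*r^3 - 6.93*r^2 - 10.52*r - 6.49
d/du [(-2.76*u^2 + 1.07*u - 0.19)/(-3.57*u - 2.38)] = (9.8532*u^2 + 13.1376*u - 3.2249)/(12.7449*u^2 + 16.9932*u + 5.6644)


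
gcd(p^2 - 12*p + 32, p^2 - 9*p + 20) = p - 4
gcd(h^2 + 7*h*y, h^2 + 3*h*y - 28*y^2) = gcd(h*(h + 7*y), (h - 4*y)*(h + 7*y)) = h + 7*y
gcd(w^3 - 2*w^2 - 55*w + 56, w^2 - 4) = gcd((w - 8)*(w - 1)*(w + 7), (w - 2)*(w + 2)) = 1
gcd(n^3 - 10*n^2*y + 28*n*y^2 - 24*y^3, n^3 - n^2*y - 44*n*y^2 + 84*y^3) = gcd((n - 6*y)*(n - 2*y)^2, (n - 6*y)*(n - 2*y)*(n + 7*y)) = n^2 - 8*n*y + 12*y^2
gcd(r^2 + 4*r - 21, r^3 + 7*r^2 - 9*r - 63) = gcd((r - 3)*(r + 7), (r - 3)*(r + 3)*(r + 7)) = r^2 + 4*r - 21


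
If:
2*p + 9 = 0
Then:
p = -9/2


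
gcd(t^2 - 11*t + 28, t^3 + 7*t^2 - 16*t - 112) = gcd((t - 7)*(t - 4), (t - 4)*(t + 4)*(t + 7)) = t - 4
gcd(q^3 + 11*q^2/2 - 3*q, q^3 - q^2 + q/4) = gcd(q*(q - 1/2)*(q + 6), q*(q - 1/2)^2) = q^2 - q/2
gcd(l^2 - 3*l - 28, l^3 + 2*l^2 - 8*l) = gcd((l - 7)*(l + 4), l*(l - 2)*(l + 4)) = l + 4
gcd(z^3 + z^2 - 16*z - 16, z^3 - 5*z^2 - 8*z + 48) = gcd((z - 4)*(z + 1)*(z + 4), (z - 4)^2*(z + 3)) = z - 4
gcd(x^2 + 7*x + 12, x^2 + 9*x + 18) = x + 3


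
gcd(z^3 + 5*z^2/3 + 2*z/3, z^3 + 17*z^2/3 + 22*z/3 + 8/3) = z^2 + 5*z/3 + 2/3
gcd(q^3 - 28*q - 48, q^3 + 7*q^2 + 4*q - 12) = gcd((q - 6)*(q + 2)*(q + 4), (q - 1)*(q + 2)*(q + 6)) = q + 2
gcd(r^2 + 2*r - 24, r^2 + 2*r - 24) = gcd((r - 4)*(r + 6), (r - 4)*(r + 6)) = r^2 + 2*r - 24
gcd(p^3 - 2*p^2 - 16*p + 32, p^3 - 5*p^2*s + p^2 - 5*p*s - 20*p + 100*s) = p - 4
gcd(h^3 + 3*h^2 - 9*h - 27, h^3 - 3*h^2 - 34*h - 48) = h + 3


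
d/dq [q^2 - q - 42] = 2*q - 1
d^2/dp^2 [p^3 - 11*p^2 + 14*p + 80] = 6*p - 22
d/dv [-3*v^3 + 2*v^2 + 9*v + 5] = -9*v^2 + 4*v + 9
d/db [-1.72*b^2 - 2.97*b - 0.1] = -3.44*b - 2.97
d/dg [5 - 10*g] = -10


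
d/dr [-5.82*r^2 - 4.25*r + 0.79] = -11.64*r - 4.25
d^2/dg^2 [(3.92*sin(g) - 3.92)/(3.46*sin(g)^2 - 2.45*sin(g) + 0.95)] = (-46.928672*sin(g)^5 + 154.484848*sin(g)^4 + 71.478064*sin(g)^3 - 318.706192*sin(g)^2 + 127.6548*sin(g) - 3.04192000000002)/(41.421736*sin(g)^6 - 87.99126*sin(g)^5 + 96.42501*sin(g)^4 - 63.025025*sin(g)^3 + 26.475075*sin(g)^2 - 6.633375*sin(g) + 0.857375)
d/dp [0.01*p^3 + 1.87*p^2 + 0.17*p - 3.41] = 0.03*p^2 + 3.74*p + 0.17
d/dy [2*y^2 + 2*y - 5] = 4*y + 2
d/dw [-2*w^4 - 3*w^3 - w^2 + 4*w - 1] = -8*w^3 - 9*w^2 - 2*w + 4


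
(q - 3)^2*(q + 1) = q^3 - 5*q^2 + 3*q + 9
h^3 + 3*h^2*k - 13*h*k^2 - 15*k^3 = (h - 3*k)*(h + k)*(h + 5*k)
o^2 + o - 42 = (o - 6)*(o + 7)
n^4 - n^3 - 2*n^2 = n^2*(n - 2)*(n + 1)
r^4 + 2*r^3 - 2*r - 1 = (r - 1)*(r + 1)^3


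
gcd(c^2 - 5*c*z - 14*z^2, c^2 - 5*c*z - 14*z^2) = -c^2 + 5*c*z + 14*z^2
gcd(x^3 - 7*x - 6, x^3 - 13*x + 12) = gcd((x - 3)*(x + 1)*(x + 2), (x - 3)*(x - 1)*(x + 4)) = x - 3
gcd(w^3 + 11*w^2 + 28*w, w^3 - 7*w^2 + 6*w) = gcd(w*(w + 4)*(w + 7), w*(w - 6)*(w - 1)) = w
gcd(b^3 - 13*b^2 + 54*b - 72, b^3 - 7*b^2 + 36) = b^2 - 9*b + 18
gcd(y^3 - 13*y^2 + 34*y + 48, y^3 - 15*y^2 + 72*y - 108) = y - 6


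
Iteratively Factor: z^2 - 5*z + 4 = (z - 4)*(z - 1)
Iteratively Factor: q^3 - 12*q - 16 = (q - 4)*(q^2 + 4*q + 4) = (q - 4)*(q + 2)*(q + 2)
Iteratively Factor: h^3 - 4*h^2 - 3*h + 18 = (h + 2)*(h^2 - 6*h + 9) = (h - 3)*(h + 2)*(h - 3)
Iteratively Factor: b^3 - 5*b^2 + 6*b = (b - 3)*(b^2 - 2*b) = b*(b - 3)*(b - 2)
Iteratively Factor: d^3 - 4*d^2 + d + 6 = (d - 3)*(d^2 - d - 2) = (d - 3)*(d + 1)*(d - 2)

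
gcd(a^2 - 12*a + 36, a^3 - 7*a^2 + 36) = a - 6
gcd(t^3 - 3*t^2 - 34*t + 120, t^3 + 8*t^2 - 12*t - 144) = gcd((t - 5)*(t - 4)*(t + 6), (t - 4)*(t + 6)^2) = t^2 + 2*t - 24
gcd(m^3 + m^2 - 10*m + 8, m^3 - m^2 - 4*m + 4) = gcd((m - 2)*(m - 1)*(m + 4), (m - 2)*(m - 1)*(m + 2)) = m^2 - 3*m + 2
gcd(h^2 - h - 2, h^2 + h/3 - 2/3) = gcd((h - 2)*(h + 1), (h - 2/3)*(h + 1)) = h + 1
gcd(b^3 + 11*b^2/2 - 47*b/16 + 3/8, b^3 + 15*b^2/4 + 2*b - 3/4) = b - 1/4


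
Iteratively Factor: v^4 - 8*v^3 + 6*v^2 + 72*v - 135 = (v - 3)*(v^3 - 5*v^2 - 9*v + 45) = (v - 5)*(v - 3)*(v^2 - 9) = (v - 5)*(v - 3)*(v + 3)*(v - 3)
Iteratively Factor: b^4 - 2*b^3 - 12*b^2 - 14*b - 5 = (b + 1)*(b^3 - 3*b^2 - 9*b - 5) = (b + 1)^2*(b^2 - 4*b - 5) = (b + 1)^3*(b - 5)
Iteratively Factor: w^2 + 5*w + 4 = (w + 1)*(w + 4)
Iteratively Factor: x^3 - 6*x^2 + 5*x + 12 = (x - 4)*(x^2 - 2*x - 3) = (x - 4)*(x + 1)*(x - 3)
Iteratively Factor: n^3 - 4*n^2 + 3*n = (n - 1)*(n^2 - 3*n) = (n - 3)*(n - 1)*(n)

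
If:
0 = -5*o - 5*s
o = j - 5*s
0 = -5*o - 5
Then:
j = 4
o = -1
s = 1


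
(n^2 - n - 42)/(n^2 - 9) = (n^2 - n - 42)/(n^2 - 9)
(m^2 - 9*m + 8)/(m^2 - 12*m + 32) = (m - 1)/(m - 4)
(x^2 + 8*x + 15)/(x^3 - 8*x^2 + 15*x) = (x^2 + 8*x + 15)/(x*(x^2 - 8*x + 15))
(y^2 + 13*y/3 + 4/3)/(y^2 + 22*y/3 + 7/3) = (y + 4)/(y + 7)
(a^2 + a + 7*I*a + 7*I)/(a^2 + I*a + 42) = (a + 1)/(a - 6*I)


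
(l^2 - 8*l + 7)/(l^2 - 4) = (l^2 - 8*l + 7)/(l^2 - 4)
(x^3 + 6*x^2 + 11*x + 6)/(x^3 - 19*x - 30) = (x + 1)/(x - 5)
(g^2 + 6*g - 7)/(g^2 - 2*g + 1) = (g + 7)/(g - 1)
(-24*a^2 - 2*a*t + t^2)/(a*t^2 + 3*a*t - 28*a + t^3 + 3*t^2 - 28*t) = (-24*a^2 - 2*a*t + t^2)/(a*t^2 + 3*a*t - 28*a + t^3 + 3*t^2 - 28*t)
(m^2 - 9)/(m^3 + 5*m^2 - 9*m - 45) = 1/(m + 5)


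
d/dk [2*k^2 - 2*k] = 4*k - 2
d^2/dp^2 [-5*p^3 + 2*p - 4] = -30*p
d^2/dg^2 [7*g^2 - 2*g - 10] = 14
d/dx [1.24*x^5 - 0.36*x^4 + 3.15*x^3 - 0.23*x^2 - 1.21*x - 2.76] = 6.2*x^4 - 1.44*x^3 + 9.45*x^2 - 0.46*x - 1.21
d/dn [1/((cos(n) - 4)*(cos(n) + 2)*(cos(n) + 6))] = (-3*sin(n)^2 + 8*cos(n) - 17)*sin(n)/((cos(n) - 4)^2*(cos(n) + 2)^2*(cos(n) + 6)^2)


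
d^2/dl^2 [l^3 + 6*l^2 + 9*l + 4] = 6*l + 12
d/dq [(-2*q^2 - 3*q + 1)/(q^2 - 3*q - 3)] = (9*q^2 + 10*q + 12)/(q^4 - 6*q^3 + 3*q^2 + 18*q + 9)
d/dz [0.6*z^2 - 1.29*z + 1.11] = 1.2*z - 1.29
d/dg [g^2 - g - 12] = 2*g - 1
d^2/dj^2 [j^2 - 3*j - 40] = 2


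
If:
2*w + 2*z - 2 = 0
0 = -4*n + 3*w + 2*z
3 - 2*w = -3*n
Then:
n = 7/5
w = 18/5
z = -13/5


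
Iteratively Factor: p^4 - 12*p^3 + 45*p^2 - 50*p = (p - 5)*(p^3 - 7*p^2 + 10*p) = (p - 5)^2*(p^2 - 2*p) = p*(p - 5)^2*(p - 2)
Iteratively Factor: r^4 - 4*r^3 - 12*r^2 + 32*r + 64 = (r - 4)*(r^3 - 12*r - 16) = (r - 4)*(r + 2)*(r^2 - 2*r - 8) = (r - 4)^2*(r + 2)*(r + 2)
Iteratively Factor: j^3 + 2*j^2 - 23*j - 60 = (j - 5)*(j^2 + 7*j + 12) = (j - 5)*(j + 4)*(j + 3)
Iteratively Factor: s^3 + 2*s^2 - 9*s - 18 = (s - 3)*(s^2 + 5*s + 6) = (s - 3)*(s + 3)*(s + 2)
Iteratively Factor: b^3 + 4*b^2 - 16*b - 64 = (b - 4)*(b^2 + 8*b + 16) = (b - 4)*(b + 4)*(b + 4)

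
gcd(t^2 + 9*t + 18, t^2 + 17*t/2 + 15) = t + 6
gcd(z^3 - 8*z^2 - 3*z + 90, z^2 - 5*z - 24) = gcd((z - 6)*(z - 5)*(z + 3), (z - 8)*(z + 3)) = z + 3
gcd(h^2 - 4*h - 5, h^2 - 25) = h - 5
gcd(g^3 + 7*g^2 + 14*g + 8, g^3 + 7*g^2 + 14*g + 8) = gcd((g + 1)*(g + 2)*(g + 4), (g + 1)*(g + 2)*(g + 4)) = g^3 + 7*g^2 + 14*g + 8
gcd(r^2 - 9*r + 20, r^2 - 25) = r - 5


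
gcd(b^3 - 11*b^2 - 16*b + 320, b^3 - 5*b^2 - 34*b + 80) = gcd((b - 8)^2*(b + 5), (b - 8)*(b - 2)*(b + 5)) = b^2 - 3*b - 40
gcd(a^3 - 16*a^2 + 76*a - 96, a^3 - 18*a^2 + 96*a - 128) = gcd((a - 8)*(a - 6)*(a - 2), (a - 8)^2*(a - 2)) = a^2 - 10*a + 16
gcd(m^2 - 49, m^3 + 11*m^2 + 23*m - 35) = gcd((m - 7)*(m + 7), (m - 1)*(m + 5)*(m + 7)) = m + 7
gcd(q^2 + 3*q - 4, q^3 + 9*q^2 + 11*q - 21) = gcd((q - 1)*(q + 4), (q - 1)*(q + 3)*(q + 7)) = q - 1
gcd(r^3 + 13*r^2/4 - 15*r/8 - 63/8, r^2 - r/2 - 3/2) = r - 3/2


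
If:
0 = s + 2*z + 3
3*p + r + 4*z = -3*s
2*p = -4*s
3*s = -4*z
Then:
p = -12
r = 36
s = 6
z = -9/2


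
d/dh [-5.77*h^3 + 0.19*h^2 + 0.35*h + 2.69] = -17.31*h^2 + 0.38*h + 0.35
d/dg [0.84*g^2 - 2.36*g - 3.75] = 1.68*g - 2.36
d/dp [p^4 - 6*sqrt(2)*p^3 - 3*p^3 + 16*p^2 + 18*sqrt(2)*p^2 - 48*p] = 4*p^3 - 18*sqrt(2)*p^2 - 9*p^2 + 32*p + 36*sqrt(2)*p - 48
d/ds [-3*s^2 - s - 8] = -6*s - 1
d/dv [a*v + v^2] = a + 2*v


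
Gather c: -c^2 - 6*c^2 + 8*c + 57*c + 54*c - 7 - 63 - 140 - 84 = -7*c^2 + 119*c - 294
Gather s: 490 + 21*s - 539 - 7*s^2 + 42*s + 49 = -7*s^2 + 63*s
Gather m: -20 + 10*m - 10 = 10*m - 30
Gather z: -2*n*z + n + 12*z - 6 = n + z*(12 - 2*n) - 6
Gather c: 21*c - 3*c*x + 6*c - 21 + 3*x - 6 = c*(27 - 3*x) + 3*x - 27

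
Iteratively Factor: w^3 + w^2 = (w + 1)*(w^2) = w*(w + 1)*(w)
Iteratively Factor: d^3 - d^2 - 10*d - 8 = (d + 2)*(d^2 - 3*d - 4) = (d + 1)*(d + 2)*(d - 4)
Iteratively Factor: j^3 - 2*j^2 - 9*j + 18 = (j - 3)*(j^2 + j - 6) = (j - 3)*(j - 2)*(j + 3)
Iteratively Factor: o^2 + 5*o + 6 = (o + 3)*(o + 2)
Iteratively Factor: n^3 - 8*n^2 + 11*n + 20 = (n + 1)*(n^2 - 9*n + 20) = (n - 4)*(n + 1)*(n - 5)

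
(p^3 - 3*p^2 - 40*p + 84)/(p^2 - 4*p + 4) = (p^2 - p - 42)/(p - 2)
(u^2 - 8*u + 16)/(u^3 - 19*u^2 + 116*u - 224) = (u - 4)/(u^2 - 15*u + 56)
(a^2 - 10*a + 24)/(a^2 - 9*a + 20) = (a - 6)/(a - 5)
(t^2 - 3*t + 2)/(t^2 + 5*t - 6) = (t - 2)/(t + 6)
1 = 1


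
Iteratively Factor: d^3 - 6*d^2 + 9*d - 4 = (d - 4)*(d^2 - 2*d + 1) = (d - 4)*(d - 1)*(d - 1)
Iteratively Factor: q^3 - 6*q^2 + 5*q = (q)*(q^2 - 6*q + 5) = q*(q - 5)*(q - 1)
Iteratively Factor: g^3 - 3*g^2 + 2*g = (g - 2)*(g^2 - g) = (g - 2)*(g - 1)*(g)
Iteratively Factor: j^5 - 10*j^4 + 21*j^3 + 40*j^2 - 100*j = (j)*(j^4 - 10*j^3 + 21*j^2 + 40*j - 100) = j*(j - 5)*(j^3 - 5*j^2 - 4*j + 20) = j*(j - 5)*(j + 2)*(j^2 - 7*j + 10) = j*(j - 5)^2*(j + 2)*(j - 2)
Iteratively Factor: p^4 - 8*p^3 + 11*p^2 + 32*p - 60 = (p - 3)*(p^3 - 5*p^2 - 4*p + 20) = (p - 3)*(p + 2)*(p^2 - 7*p + 10) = (p - 3)*(p - 2)*(p + 2)*(p - 5)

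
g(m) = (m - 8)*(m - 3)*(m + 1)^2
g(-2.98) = 257.42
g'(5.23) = -97.93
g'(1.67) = -9.65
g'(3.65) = -106.30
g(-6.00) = 3150.00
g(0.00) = 24.00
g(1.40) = 60.83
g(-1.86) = 35.44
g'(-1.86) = -93.31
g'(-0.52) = 26.02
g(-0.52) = 6.91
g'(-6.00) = -1835.00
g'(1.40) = 3.46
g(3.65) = -61.14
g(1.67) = 60.02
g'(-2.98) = -326.51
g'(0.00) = 37.00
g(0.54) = 43.52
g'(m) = (m - 8)*(m - 3)*(2*m + 2) + (m - 8)*(m + 1)^2 + (m - 3)*(m + 1)^2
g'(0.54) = 33.00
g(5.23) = -239.75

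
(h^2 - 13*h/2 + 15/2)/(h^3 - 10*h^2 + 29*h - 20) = (h - 3/2)/(h^2 - 5*h + 4)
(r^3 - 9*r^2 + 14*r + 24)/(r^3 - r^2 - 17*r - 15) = (r^2 - 10*r + 24)/(r^2 - 2*r - 15)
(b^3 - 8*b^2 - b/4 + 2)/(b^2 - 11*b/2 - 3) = (b^2 - 17*b/2 + 4)/(b - 6)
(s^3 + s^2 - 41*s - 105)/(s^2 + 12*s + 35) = (s^2 - 4*s - 21)/(s + 7)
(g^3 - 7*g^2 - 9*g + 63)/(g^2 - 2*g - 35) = (g^2 - 9)/(g + 5)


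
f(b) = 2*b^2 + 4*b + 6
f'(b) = 4*b + 4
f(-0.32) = 4.92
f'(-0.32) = 2.72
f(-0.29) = 5.01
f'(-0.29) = 2.84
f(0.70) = 9.78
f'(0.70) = 6.80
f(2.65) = 30.64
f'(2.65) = 14.60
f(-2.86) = 10.92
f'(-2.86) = -7.44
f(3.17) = 38.78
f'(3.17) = 16.68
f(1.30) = 14.58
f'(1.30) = 9.20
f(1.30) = 14.58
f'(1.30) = 9.20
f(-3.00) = 12.00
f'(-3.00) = -8.00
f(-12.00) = 246.00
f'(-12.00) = -44.00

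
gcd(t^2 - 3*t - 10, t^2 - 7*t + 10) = t - 5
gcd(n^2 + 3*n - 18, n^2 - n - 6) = n - 3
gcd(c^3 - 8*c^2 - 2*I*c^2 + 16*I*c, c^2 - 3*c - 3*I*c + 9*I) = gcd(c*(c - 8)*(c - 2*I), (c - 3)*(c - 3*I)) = 1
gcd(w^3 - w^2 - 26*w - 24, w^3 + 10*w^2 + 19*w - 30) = 1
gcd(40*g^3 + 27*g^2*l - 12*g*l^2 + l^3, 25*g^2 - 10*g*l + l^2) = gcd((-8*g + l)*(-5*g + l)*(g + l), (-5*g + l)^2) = 5*g - l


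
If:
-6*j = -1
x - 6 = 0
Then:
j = 1/6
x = 6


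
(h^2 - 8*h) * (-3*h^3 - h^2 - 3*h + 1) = -3*h^5 + 23*h^4 + 5*h^3 + 25*h^2 - 8*h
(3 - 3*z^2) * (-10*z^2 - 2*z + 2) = 30*z^4 + 6*z^3 - 36*z^2 - 6*z + 6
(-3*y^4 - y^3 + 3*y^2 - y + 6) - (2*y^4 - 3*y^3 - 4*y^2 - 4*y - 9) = -5*y^4 + 2*y^3 + 7*y^2 + 3*y + 15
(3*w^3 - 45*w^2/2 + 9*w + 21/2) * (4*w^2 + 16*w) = 12*w^5 - 42*w^4 - 324*w^3 + 186*w^2 + 168*w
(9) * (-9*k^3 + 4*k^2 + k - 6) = -81*k^3 + 36*k^2 + 9*k - 54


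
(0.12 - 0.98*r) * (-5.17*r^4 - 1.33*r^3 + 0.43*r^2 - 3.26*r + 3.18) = 5.0666*r^5 + 0.683*r^4 - 0.581*r^3 + 3.2464*r^2 - 3.5076*r + 0.3816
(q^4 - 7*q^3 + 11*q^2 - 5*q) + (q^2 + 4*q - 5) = q^4 - 7*q^3 + 12*q^2 - q - 5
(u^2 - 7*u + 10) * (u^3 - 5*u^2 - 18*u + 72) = u^5 - 12*u^4 + 27*u^3 + 148*u^2 - 684*u + 720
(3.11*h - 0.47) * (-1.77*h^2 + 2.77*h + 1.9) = -5.5047*h^3 + 9.4466*h^2 + 4.6071*h - 0.893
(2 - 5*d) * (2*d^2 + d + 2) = -10*d^3 - d^2 - 8*d + 4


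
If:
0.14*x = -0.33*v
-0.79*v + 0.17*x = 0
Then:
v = 0.00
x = 0.00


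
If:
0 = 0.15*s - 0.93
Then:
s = 6.20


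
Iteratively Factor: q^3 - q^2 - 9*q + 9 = (q + 3)*(q^2 - 4*q + 3) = (q - 3)*(q + 3)*(q - 1)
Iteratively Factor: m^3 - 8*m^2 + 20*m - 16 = (m - 4)*(m^2 - 4*m + 4) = (m - 4)*(m - 2)*(m - 2)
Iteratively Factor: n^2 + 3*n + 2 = (n + 1)*(n + 2)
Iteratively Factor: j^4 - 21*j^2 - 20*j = (j - 5)*(j^3 + 5*j^2 + 4*j) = (j - 5)*(j + 1)*(j^2 + 4*j) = (j - 5)*(j + 1)*(j + 4)*(j)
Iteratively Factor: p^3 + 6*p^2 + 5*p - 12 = (p - 1)*(p^2 + 7*p + 12) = (p - 1)*(p + 3)*(p + 4)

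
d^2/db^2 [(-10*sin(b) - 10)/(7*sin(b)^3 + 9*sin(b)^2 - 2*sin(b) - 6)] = 10*(196*sin(b)^7 + 630*sin(b)^6 + 536*sin(b)^5 - 106*sin(b)^4 - 550*sin(b)^3 - 698*sin(b)^2 - 444*sin(b) - 92)/(7*sin(b)^3 + 9*sin(b)^2 - 2*sin(b) - 6)^3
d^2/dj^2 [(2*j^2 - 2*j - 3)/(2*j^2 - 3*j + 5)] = 2*(4*j^3 - 96*j^2 + 114*j + 23)/(8*j^6 - 36*j^5 + 114*j^4 - 207*j^3 + 285*j^2 - 225*j + 125)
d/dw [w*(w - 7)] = 2*w - 7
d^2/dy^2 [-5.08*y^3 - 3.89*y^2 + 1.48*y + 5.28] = -30.48*y - 7.78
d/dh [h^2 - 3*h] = 2*h - 3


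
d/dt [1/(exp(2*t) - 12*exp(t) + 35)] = 2*(6 - exp(t))*exp(t)/(exp(2*t) - 12*exp(t) + 35)^2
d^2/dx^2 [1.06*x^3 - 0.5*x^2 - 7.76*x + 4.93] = 6.36*x - 1.0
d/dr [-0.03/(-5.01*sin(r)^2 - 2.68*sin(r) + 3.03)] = -(0.3006*sin(r) + 0.0804)*cos(r)/(5.01*sin(r)^2 + 2.68*sin(r) - 3.03)^2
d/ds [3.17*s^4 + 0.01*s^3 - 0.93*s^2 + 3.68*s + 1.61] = 12.68*s^3 + 0.03*s^2 - 1.86*s + 3.68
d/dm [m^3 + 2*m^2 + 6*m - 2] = 3*m^2 + 4*m + 6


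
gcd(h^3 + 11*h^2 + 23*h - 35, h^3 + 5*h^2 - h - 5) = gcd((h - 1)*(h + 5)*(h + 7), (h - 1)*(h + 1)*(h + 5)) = h^2 + 4*h - 5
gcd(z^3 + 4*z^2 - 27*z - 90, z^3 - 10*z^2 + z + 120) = z^2 - 2*z - 15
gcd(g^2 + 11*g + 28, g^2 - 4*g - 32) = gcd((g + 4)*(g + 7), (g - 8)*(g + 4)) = g + 4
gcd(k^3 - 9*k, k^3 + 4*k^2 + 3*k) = k^2 + 3*k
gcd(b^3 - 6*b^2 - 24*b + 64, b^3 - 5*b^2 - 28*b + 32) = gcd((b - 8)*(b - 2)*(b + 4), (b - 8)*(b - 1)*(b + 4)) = b^2 - 4*b - 32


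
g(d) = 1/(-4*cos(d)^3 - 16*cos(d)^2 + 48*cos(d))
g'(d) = (-12*sin(d)*cos(d)^2 - 32*sin(d)*cos(d) + 48*sin(d))/(-4*cos(d)^3 - 16*cos(d)^2 + 48*cos(d))^2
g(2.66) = -0.02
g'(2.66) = 0.01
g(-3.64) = -0.02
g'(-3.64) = 0.01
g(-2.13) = -0.03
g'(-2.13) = -0.06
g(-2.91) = -0.02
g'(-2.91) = -0.00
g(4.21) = -0.04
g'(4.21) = -0.08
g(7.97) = -0.17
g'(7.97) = 1.54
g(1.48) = 0.24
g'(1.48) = 2.52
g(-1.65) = -0.26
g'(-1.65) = -3.31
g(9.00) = -0.02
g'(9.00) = 0.01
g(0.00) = 0.04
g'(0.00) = 0.00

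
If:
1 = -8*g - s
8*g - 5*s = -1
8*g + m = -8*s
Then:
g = -1/8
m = 1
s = 0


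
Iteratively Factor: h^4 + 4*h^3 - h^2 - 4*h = (h - 1)*(h^3 + 5*h^2 + 4*h) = h*(h - 1)*(h^2 + 5*h + 4) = h*(h - 1)*(h + 4)*(h + 1)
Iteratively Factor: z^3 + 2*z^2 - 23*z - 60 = (z - 5)*(z^2 + 7*z + 12) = (z - 5)*(z + 4)*(z + 3)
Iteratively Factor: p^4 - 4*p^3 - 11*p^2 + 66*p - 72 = (p + 4)*(p^3 - 8*p^2 + 21*p - 18) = (p - 2)*(p + 4)*(p^2 - 6*p + 9) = (p - 3)*(p - 2)*(p + 4)*(p - 3)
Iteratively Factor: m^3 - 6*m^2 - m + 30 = (m - 3)*(m^2 - 3*m - 10) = (m - 3)*(m + 2)*(m - 5)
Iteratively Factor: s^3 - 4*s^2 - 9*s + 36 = (s - 3)*(s^2 - s - 12) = (s - 3)*(s + 3)*(s - 4)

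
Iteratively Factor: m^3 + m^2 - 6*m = (m - 2)*(m^2 + 3*m) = m*(m - 2)*(m + 3)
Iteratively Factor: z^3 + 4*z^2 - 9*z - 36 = (z + 3)*(z^2 + z - 12) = (z + 3)*(z + 4)*(z - 3)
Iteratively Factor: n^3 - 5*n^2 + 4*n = (n - 1)*(n^2 - 4*n) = n*(n - 1)*(n - 4)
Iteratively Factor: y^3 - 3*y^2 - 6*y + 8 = (y - 1)*(y^2 - 2*y - 8) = (y - 1)*(y + 2)*(y - 4)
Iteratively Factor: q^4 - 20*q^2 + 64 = (q + 4)*(q^3 - 4*q^2 - 4*q + 16) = (q - 2)*(q + 4)*(q^2 - 2*q - 8) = (q - 4)*(q - 2)*(q + 4)*(q + 2)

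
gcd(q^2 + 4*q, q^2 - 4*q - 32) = q + 4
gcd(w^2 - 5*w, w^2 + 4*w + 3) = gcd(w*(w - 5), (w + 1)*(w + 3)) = 1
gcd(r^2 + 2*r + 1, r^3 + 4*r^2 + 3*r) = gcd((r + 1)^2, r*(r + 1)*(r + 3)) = r + 1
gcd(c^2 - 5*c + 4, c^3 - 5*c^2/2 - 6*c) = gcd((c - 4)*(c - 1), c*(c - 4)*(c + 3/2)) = c - 4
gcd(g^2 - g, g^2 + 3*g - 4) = g - 1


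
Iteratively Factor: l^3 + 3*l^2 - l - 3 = (l - 1)*(l^2 + 4*l + 3) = (l - 1)*(l + 1)*(l + 3)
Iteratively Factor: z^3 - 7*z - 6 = (z - 3)*(z^2 + 3*z + 2) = (z - 3)*(z + 2)*(z + 1)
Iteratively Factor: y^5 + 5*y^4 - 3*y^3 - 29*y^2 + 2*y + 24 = (y + 1)*(y^4 + 4*y^3 - 7*y^2 - 22*y + 24) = (y - 2)*(y + 1)*(y^3 + 6*y^2 + 5*y - 12) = (y - 2)*(y - 1)*(y + 1)*(y^2 + 7*y + 12) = (y - 2)*(y - 1)*(y + 1)*(y + 4)*(y + 3)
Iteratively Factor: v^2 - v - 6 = (v - 3)*(v + 2)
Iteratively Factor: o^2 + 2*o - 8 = (o - 2)*(o + 4)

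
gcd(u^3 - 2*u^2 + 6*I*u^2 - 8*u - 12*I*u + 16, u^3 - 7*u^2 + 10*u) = u - 2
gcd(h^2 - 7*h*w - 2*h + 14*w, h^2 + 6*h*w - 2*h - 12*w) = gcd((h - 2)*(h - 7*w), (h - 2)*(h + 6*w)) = h - 2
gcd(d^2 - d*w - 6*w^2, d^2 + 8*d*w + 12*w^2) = d + 2*w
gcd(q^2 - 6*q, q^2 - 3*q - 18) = q - 6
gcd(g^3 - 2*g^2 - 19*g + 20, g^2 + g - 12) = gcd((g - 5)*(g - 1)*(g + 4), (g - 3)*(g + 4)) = g + 4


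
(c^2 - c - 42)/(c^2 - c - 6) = (-c^2 + c + 42)/(-c^2 + c + 6)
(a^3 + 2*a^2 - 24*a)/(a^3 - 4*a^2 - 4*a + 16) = a*(a + 6)/(a^2 - 4)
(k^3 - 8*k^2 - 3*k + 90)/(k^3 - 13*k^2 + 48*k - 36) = (k^2 - 2*k - 15)/(k^2 - 7*k + 6)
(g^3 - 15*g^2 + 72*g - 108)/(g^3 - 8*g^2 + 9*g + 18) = (g - 6)/(g + 1)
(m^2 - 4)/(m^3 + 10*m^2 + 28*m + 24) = (m - 2)/(m^2 + 8*m + 12)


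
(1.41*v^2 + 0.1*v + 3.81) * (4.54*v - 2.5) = 6.4014*v^3 - 3.071*v^2 + 17.0474*v - 9.525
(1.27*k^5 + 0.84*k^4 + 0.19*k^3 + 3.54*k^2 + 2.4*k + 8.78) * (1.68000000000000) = 2.1336*k^5 + 1.4112*k^4 + 0.3192*k^3 + 5.9472*k^2 + 4.032*k + 14.7504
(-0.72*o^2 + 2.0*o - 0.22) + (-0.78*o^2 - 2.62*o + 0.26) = -1.5*o^2 - 0.62*o + 0.04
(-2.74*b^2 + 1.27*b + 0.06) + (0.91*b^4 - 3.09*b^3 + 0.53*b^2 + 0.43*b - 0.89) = 0.91*b^4 - 3.09*b^3 - 2.21*b^2 + 1.7*b - 0.83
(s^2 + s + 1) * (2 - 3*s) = -3*s^3 - s^2 - s + 2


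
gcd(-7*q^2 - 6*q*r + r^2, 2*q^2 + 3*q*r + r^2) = q + r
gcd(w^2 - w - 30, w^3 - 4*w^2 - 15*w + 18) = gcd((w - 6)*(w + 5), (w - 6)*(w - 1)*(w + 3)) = w - 6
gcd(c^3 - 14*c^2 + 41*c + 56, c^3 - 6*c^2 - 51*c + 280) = c - 8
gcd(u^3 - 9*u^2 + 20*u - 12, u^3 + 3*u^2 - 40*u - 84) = u - 6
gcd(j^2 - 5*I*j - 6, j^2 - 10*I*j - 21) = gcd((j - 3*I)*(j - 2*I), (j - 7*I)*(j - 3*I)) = j - 3*I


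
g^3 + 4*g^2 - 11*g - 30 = (g - 3)*(g + 2)*(g + 5)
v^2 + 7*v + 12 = (v + 3)*(v + 4)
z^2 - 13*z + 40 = (z - 8)*(z - 5)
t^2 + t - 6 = (t - 2)*(t + 3)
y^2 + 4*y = y*(y + 4)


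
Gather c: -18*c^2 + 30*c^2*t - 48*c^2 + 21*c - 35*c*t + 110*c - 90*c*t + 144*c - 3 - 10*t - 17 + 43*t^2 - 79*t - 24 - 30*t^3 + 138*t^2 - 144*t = c^2*(30*t - 66) + c*(275 - 125*t) - 30*t^3 + 181*t^2 - 233*t - 44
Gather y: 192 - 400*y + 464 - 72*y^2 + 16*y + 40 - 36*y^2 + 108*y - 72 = -108*y^2 - 276*y + 624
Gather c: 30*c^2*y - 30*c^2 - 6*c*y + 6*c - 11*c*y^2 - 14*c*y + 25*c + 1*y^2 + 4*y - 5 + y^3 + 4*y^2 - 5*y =c^2*(30*y - 30) + c*(-11*y^2 - 20*y + 31) + y^3 + 5*y^2 - y - 5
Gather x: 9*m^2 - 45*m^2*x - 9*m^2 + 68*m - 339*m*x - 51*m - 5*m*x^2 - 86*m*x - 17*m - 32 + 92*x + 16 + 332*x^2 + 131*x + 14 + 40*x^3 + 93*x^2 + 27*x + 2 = 40*x^3 + x^2*(425 - 5*m) + x*(-45*m^2 - 425*m + 250)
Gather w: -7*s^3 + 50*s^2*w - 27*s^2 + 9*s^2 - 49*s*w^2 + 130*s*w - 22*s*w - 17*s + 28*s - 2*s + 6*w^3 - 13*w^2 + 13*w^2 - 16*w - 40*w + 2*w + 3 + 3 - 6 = -7*s^3 - 18*s^2 - 49*s*w^2 + 9*s + 6*w^3 + w*(50*s^2 + 108*s - 54)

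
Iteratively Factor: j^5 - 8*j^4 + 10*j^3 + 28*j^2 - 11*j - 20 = (j - 1)*(j^4 - 7*j^3 + 3*j^2 + 31*j + 20) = (j - 4)*(j - 1)*(j^3 - 3*j^2 - 9*j - 5) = (j - 4)*(j - 1)*(j + 1)*(j^2 - 4*j - 5) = (j - 5)*(j - 4)*(j - 1)*(j + 1)*(j + 1)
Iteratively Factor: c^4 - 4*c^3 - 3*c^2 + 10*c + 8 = (c + 1)*(c^3 - 5*c^2 + 2*c + 8) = (c + 1)^2*(c^2 - 6*c + 8) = (c - 2)*(c + 1)^2*(c - 4)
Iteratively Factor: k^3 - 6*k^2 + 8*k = (k - 2)*(k^2 - 4*k) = k*(k - 2)*(k - 4)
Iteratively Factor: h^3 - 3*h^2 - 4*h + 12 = (h - 2)*(h^2 - h - 6) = (h - 3)*(h - 2)*(h + 2)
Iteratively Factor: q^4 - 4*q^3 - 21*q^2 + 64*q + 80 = (q + 4)*(q^3 - 8*q^2 + 11*q + 20) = (q - 4)*(q + 4)*(q^2 - 4*q - 5) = (q - 4)*(q + 1)*(q + 4)*(q - 5)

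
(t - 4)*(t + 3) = t^2 - t - 12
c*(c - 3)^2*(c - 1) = c^4 - 7*c^3 + 15*c^2 - 9*c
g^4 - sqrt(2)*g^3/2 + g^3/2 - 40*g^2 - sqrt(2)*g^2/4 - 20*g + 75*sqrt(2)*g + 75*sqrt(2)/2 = (g + 1/2)*(g - 3*sqrt(2))*(g - 5*sqrt(2)/2)*(g + 5*sqrt(2))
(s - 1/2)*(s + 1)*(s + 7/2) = s^3 + 4*s^2 + 5*s/4 - 7/4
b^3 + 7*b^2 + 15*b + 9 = (b + 1)*(b + 3)^2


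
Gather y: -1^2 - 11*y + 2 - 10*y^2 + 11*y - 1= -10*y^2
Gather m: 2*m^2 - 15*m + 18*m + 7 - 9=2*m^2 + 3*m - 2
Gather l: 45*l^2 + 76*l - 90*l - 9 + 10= 45*l^2 - 14*l + 1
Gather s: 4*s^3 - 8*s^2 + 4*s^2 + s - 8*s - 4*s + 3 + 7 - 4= 4*s^3 - 4*s^2 - 11*s + 6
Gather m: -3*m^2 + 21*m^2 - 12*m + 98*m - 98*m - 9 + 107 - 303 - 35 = 18*m^2 - 12*m - 240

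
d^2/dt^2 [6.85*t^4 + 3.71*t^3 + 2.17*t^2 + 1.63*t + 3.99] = 82.2*t^2 + 22.26*t + 4.34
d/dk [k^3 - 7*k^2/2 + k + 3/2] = 3*k^2 - 7*k + 1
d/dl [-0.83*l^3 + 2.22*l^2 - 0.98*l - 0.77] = -2.49*l^2 + 4.44*l - 0.98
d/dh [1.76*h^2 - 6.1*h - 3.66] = 3.52*h - 6.1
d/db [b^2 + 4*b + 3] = 2*b + 4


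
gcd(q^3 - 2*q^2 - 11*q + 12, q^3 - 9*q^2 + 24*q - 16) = q^2 - 5*q + 4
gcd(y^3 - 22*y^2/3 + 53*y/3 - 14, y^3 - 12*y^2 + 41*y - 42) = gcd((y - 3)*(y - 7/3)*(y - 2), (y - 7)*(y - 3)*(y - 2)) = y^2 - 5*y + 6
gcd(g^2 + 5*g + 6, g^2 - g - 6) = g + 2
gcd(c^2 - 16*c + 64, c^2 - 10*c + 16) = c - 8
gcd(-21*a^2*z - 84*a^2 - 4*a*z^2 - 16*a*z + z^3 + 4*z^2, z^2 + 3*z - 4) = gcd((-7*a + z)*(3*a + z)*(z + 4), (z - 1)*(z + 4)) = z + 4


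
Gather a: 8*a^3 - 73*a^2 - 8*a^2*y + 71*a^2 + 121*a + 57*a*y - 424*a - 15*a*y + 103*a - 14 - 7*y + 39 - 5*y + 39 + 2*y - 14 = 8*a^3 + a^2*(-8*y - 2) + a*(42*y - 200) - 10*y + 50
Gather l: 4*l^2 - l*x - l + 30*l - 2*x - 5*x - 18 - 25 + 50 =4*l^2 + l*(29 - x) - 7*x + 7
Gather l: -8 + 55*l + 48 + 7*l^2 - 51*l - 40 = 7*l^2 + 4*l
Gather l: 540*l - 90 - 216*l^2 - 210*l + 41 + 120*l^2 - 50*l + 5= -96*l^2 + 280*l - 44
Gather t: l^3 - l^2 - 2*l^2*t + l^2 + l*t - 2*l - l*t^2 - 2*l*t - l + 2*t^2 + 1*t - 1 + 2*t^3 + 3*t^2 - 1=l^3 - 3*l + 2*t^3 + t^2*(5 - l) + t*(-2*l^2 - l + 1) - 2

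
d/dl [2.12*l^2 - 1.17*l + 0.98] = 4.24*l - 1.17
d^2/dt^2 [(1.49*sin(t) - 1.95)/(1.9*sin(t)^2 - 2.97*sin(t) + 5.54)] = (-5.3789*sin(t)^5 + 19.74993*sin(t)^4 + 71.84869*sin(t)^3 - 131.655207*sin(t)^2 - 41.724914*sin(t) + 55.682214)/(6.859*sin(t)^6 - 32.1651*sin(t)^5 + 110.27733*sin(t)^4 - 213.771393*sin(t)^3 + 321.545478*sin(t)^2 - 273.462156*sin(t) + 170.031464)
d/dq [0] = 0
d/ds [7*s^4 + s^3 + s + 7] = 28*s^3 + 3*s^2 + 1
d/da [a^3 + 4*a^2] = a*(3*a + 8)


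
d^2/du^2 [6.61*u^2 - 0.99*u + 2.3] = 13.2200000000000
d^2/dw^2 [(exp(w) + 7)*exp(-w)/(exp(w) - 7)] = (exp(3*w) + 35*exp(2*w) - 147*exp(w) + 343)*exp(-w)/(exp(3*w) - 21*exp(2*w) + 147*exp(w) - 343)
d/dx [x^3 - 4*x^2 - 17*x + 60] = 3*x^2 - 8*x - 17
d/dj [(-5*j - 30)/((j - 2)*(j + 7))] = 5*(j^2 + 12*j + 44)/(j^4 + 10*j^3 - 3*j^2 - 140*j + 196)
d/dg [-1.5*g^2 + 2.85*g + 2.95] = 2.85 - 3.0*g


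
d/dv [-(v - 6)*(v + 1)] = 5 - 2*v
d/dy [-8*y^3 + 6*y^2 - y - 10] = -24*y^2 + 12*y - 1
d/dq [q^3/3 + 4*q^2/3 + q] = q^2 + 8*q/3 + 1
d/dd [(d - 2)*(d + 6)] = 2*d + 4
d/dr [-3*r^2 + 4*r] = 4 - 6*r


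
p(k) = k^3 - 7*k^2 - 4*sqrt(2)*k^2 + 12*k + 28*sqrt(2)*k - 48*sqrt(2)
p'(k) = 3*k^2 - 14*k - 8*sqrt(2)*k + 12 + 28*sqrt(2)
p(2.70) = -1.15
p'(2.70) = 5.12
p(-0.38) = -89.37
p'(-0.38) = 61.65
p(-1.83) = -210.82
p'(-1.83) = 107.97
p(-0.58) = -102.26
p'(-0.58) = 67.29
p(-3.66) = -475.30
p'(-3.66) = 184.43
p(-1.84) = -211.90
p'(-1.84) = 108.33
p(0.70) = -37.62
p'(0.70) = 35.35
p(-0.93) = -127.62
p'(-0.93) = 77.73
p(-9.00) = -2286.47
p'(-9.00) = 522.42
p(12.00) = 456.71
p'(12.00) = 179.83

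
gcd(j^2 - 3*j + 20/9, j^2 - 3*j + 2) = 1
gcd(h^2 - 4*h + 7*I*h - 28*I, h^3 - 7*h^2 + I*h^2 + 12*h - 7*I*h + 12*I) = h - 4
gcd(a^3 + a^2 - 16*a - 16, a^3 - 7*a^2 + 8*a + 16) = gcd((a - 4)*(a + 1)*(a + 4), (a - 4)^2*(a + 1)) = a^2 - 3*a - 4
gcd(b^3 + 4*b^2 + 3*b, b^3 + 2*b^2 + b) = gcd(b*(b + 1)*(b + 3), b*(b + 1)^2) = b^2 + b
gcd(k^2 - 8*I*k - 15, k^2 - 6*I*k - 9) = k - 3*I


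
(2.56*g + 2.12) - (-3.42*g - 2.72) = 5.98*g + 4.84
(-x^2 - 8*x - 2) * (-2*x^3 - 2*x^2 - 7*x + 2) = 2*x^5 + 18*x^4 + 27*x^3 + 58*x^2 - 2*x - 4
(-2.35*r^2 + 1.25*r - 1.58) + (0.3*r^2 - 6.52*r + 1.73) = -2.05*r^2 - 5.27*r + 0.15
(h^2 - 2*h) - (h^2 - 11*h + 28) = 9*h - 28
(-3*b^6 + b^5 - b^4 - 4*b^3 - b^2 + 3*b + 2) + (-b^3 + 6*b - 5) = -3*b^6 + b^5 - b^4 - 5*b^3 - b^2 + 9*b - 3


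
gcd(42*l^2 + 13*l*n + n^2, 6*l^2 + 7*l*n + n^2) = 6*l + n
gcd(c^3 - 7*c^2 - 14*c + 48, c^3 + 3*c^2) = c + 3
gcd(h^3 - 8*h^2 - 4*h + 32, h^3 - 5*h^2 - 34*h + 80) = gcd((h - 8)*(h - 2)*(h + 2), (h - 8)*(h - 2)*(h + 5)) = h^2 - 10*h + 16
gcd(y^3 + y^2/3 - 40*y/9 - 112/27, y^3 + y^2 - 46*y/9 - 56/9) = y^2 - y - 28/9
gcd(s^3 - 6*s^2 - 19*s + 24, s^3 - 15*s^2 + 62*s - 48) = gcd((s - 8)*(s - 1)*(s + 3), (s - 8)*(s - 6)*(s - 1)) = s^2 - 9*s + 8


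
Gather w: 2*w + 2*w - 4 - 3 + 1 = 4*w - 6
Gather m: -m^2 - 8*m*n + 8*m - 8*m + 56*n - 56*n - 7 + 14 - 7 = -m^2 - 8*m*n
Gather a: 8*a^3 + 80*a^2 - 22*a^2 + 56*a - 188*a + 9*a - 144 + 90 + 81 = 8*a^3 + 58*a^2 - 123*a + 27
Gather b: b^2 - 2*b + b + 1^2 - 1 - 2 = b^2 - b - 2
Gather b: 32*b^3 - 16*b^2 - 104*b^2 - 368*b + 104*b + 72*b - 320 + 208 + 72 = 32*b^3 - 120*b^2 - 192*b - 40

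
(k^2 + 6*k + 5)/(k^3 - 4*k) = (k^2 + 6*k + 5)/(k*(k^2 - 4))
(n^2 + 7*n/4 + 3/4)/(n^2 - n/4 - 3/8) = 2*(4*n^2 + 7*n + 3)/(8*n^2 - 2*n - 3)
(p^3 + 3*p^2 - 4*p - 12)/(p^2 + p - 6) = p + 2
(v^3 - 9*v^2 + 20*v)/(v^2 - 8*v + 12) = v*(v^2 - 9*v + 20)/(v^2 - 8*v + 12)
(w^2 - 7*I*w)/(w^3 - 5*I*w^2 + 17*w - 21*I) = w/(w^2 + 2*I*w + 3)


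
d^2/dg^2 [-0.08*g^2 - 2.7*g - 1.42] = -0.160000000000000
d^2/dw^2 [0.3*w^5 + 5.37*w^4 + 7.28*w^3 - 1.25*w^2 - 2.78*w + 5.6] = 6.0*w^3 + 64.44*w^2 + 43.68*w - 2.5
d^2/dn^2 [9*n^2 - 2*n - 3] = 18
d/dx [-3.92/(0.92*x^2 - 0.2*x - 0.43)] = (7.2128*x - 0.784)/(-0.92*x^2 + 0.2*x + 0.43)^2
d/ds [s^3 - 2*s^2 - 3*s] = 3*s^2 - 4*s - 3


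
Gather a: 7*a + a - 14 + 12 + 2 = 8*a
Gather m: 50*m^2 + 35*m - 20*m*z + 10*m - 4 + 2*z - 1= 50*m^2 + m*(45 - 20*z) + 2*z - 5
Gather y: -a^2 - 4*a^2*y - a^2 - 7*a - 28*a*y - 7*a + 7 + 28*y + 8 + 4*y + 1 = -2*a^2 - 14*a + y*(-4*a^2 - 28*a + 32) + 16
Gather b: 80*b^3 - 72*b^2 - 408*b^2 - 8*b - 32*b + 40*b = 80*b^3 - 480*b^2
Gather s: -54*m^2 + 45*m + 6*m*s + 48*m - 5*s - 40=-54*m^2 + 93*m + s*(6*m - 5) - 40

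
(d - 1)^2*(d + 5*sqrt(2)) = d^3 - 2*d^2 + 5*sqrt(2)*d^2 - 10*sqrt(2)*d + d + 5*sqrt(2)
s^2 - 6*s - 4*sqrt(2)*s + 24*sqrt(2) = (s - 6)*(s - 4*sqrt(2))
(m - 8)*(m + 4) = m^2 - 4*m - 32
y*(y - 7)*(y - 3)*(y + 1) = y^4 - 9*y^3 + 11*y^2 + 21*y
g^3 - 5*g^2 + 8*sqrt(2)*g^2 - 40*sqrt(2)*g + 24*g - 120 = (g - 5)*(g + 2*sqrt(2))*(g + 6*sqrt(2))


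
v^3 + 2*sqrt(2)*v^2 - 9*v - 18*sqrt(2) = (v - 3)*(v + 3)*(v + 2*sqrt(2))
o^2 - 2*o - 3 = (o - 3)*(o + 1)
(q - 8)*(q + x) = q^2 + q*x - 8*q - 8*x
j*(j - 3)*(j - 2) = j^3 - 5*j^2 + 6*j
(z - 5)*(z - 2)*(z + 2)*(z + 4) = z^4 - z^3 - 24*z^2 + 4*z + 80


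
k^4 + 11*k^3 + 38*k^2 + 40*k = k*(k + 2)*(k + 4)*(k + 5)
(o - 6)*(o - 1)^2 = o^3 - 8*o^2 + 13*o - 6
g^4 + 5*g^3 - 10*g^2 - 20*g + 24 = (g - 2)*(g - 1)*(g + 2)*(g + 6)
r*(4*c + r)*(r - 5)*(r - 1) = 4*c*r^3 - 24*c*r^2 + 20*c*r + r^4 - 6*r^3 + 5*r^2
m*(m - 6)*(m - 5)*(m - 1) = m^4 - 12*m^3 + 41*m^2 - 30*m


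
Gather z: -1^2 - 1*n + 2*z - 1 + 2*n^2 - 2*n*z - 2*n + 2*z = 2*n^2 - 3*n + z*(4 - 2*n) - 2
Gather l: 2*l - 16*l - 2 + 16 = 14 - 14*l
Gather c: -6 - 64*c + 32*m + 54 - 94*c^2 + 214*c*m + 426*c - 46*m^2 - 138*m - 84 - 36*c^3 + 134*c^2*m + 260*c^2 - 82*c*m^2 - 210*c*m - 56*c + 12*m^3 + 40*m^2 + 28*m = -36*c^3 + c^2*(134*m + 166) + c*(-82*m^2 + 4*m + 306) + 12*m^3 - 6*m^2 - 78*m - 36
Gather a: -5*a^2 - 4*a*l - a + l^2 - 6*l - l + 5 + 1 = -5*a^2 + a*(-4*l - 1) + l^2 - 7*l + 6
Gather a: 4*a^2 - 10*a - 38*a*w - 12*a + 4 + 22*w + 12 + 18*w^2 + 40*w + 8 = 4*a^2 + a*(-38*w - 22) + 18*w^2 + 62*w + 24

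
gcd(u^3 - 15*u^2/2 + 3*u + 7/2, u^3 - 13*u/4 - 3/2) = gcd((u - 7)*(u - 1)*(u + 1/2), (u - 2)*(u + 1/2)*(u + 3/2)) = u + 1/2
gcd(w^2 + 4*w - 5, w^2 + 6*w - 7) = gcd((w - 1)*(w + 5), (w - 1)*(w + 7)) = w - 1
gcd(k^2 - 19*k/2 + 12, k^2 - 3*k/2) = k - 3/2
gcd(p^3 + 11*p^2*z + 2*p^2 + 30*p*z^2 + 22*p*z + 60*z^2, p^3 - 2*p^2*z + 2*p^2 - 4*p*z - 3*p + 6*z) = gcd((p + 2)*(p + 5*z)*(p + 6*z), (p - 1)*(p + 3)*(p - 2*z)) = 1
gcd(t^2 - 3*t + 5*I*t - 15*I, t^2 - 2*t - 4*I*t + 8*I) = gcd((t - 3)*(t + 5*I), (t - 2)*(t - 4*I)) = 1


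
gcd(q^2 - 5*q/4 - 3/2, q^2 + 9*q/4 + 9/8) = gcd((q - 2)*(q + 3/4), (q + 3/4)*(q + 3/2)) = q + 3/4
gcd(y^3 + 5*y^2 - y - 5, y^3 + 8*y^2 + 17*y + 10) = y^2 + 6*y + 5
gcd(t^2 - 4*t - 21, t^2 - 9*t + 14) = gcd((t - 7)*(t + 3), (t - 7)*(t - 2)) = t - 7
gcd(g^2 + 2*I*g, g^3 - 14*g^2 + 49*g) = g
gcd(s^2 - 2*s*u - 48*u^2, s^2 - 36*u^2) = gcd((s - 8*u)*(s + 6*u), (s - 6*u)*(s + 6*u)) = s + 6*u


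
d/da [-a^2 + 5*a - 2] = 5 - 2*a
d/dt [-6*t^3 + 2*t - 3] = 2 - 18*t^2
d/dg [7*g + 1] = 7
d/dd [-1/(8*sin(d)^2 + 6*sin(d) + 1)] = 2*(8*sin(d) + 3)*cos(d)/(8*sin(d)^2 + 6*sin(d) + 1)^2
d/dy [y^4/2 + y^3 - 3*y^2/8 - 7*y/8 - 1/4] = 2*y^3 + 3*y^2 - 3*y/4 - 7/8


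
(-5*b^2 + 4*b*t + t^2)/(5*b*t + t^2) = (-b + t)/t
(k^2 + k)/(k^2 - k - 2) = k/(k - 2)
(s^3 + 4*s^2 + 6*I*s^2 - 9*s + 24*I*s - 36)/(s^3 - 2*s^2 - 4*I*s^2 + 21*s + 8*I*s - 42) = (s^2 + s*(4 + 3*I) + 12*I)/(s^2 - s*(2 + 7*I) + 14*I)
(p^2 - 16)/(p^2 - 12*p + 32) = (p + 4)/(p - 8)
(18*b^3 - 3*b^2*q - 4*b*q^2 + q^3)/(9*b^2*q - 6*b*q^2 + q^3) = (2*b + q)/q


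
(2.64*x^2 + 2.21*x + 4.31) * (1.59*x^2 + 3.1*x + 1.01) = 4.1976*x^4 + 11.6979*x^3 + 16.3703*x^2 + 15.5931*x + 4.3531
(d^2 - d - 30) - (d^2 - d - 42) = 12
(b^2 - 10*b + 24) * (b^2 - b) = b^4 - 11*b^3 + 34*b^2 - 24*b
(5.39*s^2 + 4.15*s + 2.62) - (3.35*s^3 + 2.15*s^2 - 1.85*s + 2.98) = -3.35*s^3 + 3.24*s^2 + 6.0*s - 0.36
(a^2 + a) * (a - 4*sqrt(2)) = a^3 - 4*sqrt(2)*a^2 + a^2 - 4*sqrt(2)*a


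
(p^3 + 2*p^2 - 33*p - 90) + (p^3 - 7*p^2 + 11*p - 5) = 2*p^3 - 5*p^2 - 22*p - 95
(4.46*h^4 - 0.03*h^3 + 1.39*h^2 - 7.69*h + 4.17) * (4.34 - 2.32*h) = -10.3472*h^5 + 19.426*h^4 - 3.355*h^3 + 23.8734*h^2 - 43.049*h + 18.0978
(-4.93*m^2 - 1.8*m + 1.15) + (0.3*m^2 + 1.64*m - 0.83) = -4.63*m^2 - 0.16*m + 0.32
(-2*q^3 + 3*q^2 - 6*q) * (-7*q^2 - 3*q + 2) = 14*q^5 - 15*q^4 + 29*q^3 + 24*q^2 - 12*q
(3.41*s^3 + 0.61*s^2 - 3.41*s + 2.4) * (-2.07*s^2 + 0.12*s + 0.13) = -7.0587*s^5 - 0.8535*s^4 + 7.5752*s^3 - 5.2979*s^2 - 0.1553*s + 0.312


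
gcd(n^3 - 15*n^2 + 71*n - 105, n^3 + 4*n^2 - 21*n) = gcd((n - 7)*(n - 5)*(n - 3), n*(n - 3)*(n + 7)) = n - 3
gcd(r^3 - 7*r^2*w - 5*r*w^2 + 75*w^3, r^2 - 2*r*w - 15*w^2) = r^2 - 2*r*w - 15*w^2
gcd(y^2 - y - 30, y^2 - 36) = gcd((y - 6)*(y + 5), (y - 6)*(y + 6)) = y - 6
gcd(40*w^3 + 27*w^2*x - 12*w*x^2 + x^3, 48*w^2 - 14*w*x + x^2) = -8*w + x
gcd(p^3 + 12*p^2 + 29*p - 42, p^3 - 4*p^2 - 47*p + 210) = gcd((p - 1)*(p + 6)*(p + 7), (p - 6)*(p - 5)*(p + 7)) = p + 7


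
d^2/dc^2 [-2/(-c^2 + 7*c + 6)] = 4*(c^2 - 7*c - (2*c - 7)^2 - 6)/(-c^2 + 7*c + 6)^3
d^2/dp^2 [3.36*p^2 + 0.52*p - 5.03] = 6.72000000000000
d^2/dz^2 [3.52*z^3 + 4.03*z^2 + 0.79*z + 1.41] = 21.12*z + 8.06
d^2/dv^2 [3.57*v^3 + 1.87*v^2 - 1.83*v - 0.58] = 21.42*v + 3.74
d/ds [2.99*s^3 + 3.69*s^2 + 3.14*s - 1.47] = 8.97*s^2 + 7.38*s + 3.14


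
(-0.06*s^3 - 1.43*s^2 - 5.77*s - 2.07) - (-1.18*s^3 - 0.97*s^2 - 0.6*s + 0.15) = 1.12*s^3 - 0.46*s^2 - 5.17*s - 2.22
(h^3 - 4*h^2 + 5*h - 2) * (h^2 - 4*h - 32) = h^5 - 8*h^4 - 11*h^3 + 106*h^2 - 152*h + 64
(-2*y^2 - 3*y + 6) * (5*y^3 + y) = -10*y^5 - 15*y^4 + 28*y^3 - 3*y^2 + 6*y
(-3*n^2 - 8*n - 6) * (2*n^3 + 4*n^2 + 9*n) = -6*n^5 - 28*n^4 - 71*n^3 - 96*n^2 - 54*n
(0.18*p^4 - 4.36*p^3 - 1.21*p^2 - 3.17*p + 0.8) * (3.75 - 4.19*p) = -0.7542*p^5 + 18.9434*p^4 - 11.2801*p^3 + 8.7448*p^2 - 15.2395*p + 3.0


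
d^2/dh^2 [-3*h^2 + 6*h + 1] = -6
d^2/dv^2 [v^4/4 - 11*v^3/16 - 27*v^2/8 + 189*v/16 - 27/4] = 3*v^2 - 33*v/8 - 27/4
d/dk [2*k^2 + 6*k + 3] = 4*k + 6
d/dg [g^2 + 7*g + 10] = 2*g + 7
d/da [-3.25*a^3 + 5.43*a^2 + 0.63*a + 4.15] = -9.75*a^2 + 10.86*a + 0.63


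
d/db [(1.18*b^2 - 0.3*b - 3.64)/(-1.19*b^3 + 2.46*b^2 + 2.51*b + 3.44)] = (1.4042*b^4 - 0.714*b^3 - 9.295*b^2 + 26.0272*b + 8.1044)/(1.4161*b^6 - 5.8548*b^5 + 0.0778000000000008*b^4 + 4.162*b^3 + 23.2249*b^2 + 17.2688*b + 11.8336)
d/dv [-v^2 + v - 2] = 1 - 2*v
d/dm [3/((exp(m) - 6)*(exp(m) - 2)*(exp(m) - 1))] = -(3*(exp(m) - 6)*(exp(m) - 2) + 3*(exp(m) - 6)*(exp(m) - 1) + 3*(exp(m) - 2)*(exp(m) - 1))/(4*(exp(m) - 6)^2*(exp(m) - 2)^2*sinh(m/2)^2)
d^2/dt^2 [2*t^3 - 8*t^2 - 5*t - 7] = 12*t - 16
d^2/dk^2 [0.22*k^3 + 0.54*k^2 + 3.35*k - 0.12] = 1.32*k + 1.08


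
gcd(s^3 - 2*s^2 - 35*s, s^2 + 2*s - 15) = s + 5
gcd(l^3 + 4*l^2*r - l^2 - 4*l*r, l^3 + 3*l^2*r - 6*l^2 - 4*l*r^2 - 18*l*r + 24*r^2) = l + 4*r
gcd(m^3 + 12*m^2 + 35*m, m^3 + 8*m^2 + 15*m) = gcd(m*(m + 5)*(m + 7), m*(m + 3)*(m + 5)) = m^2 + 5*m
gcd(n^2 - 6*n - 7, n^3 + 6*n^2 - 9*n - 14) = n + 1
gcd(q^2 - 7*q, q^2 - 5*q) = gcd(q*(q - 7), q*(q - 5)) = q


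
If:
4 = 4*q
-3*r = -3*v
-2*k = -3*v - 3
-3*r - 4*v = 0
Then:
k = 3/2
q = 1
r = 0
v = 0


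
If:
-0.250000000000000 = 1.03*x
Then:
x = -0.24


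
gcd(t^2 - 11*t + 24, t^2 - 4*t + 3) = t - 3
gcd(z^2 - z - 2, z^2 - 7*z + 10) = z - 2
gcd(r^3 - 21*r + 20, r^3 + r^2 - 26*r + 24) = r^2 - 5*r + 4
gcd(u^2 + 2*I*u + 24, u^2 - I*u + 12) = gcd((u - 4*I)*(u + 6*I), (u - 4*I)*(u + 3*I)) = u - 4*I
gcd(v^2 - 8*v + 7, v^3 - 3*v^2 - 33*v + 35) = v^2 - 8*v + 7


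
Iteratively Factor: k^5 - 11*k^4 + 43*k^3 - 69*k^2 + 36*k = (k - 3)*(k^4 - 8*k^3 + 19*k^2 - 12*k) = (k - 3)^2*(k^3 - 5*k^2 + 4*k) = (k - 3)^2*(k - 1)*(k^2 - 4*k) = k*(k - 3)^2*(k - 1)*(k - 4)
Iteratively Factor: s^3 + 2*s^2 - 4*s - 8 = (s + 2)*(s^2 - 4) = (s - 2)*(s + 2)*(s + 2)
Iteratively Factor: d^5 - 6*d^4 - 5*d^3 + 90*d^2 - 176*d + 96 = (d - 4)*(d^4 - 2*d^3 - 13*d^2 + 38*d - 24) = (d - 4)*(d - 1)*(d^3 - d^2 - 14*d + 24) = (d - 4)*(d - 1)*(d + 4)*(d^2 - 5*d + 6) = (d - 4)*(d - 2)*(d - 1)*(d + 4)*(d - 3)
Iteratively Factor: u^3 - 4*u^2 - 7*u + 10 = (u - 1)*(u^2 - 3*u - 10) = (u - 5)*(u - 1)*(u + 2)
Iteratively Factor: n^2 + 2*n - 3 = (n - 1)*(n + 3)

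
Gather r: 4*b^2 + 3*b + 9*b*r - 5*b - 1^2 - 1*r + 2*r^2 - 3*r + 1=4*b^2 - 2*b + 2*r^2 + r*(9*b - 4)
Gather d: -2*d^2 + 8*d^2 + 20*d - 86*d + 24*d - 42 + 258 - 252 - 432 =6*d^2 - 42*d - 468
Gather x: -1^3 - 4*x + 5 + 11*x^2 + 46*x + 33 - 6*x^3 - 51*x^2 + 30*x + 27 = -6*x^3 - 40*x^2 + 72*x + 64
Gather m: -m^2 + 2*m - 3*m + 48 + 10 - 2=-m^2 - m + 56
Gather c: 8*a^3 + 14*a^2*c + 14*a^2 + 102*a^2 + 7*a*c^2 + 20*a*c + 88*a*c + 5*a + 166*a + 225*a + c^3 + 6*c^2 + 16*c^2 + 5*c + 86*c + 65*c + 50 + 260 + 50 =8*a^3 + 116*a^2 + 396*a + c^3 + c^2*(7*a + 22) + c*(14*a^2 + 108*a + 156) + 360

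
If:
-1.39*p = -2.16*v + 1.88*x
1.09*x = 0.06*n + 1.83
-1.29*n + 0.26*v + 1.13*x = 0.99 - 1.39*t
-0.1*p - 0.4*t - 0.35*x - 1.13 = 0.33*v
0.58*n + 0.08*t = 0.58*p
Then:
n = -2.66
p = -3.05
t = -2.88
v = -0.63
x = 1.53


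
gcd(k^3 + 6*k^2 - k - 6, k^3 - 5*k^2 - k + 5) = k^2 - 1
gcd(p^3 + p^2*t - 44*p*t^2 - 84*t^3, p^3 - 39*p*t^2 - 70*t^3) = p^2 - 5*p*t - 14*t^2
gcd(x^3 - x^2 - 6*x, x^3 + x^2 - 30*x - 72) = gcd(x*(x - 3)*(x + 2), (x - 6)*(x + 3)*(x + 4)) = 1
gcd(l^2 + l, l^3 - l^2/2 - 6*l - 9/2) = l + 1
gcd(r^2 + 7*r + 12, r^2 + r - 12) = r + 4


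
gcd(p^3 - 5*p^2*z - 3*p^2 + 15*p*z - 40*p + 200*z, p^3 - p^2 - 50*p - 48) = p - 8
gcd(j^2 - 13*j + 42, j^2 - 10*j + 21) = j - 7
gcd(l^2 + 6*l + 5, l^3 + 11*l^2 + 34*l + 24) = l + 1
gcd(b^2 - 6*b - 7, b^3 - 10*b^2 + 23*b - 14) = b - 7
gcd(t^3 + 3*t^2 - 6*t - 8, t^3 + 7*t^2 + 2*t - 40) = t^2 + 2*t - 8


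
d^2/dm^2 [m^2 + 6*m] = 2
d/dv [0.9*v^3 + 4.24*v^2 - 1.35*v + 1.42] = 2.7*v^2 + 8.48*v - 1.35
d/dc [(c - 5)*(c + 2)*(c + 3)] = 3*c^2 - 19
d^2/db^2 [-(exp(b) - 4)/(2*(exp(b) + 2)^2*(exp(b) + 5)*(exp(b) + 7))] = (-9*exp(6*b) - 76*exp(5*b) + 614*exp(4*b) + 8756*exp(3*b) + 30559*exp(2*b) + 24424*exp(b) - 31220)*exp(b)/(2*(exp(10*b) + 44*exp(9*b) + 849*exp(8*b) + 9440*exp(7*b) + 66835*exp(6*b) + 314172*exp(5*b) + 991283*exp(4*b) + 2070808*exp(3*b) + 2740920*exp(2*b) + 2077600*exp(b) + 686000))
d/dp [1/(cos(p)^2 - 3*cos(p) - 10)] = (2*cos(p) - 3)*sin(p)/(sin(p)^2 + 3*cos(p) + 9)^2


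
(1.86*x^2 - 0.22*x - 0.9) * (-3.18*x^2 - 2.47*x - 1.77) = -5.9148*x^4 - 3.8946*x^3 + 0.1132*x^2 + 2.6124*x + 1.593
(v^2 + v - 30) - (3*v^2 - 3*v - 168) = -2*v^2 + 4*v + 138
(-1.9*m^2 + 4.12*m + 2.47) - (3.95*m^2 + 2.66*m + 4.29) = -5.85*m^2 + 1.46*m - 1.82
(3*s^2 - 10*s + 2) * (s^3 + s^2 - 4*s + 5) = 3*s^5 - 7*s^4 - 20*s^3 + 57*s^2 - 58*s + 10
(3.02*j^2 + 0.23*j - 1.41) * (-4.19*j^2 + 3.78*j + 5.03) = -12.6538*j^4 + 10.4519*j^3 + 21.9679*j^2 - 4.1729*j - 7.0923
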